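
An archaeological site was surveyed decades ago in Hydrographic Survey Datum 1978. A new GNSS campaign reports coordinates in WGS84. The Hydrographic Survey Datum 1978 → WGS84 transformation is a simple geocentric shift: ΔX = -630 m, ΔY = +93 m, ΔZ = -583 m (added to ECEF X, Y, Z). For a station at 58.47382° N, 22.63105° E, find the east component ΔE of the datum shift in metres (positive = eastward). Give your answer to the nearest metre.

The local east axis at (φ, λ) is (−sin λ, cos λ, 0), so ΔE = −sin(22.63105°)·(-630) + cos(22.63105°)·93 = 328.26 m.

ΔE = 328 m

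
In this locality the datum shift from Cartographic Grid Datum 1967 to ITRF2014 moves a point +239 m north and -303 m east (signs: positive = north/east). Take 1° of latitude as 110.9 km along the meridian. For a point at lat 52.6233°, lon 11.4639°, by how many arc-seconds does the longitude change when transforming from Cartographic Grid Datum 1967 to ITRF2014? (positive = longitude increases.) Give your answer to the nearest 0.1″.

Δλ = -16.2″

At latitude 52.6233°, cos φ = 0.607053.
1° of longitude at this latitude = 110.9 × cos φ = 67.32 km, so Δλ = -303.0 / 67322.1 = -0.0045007° = -16.203″.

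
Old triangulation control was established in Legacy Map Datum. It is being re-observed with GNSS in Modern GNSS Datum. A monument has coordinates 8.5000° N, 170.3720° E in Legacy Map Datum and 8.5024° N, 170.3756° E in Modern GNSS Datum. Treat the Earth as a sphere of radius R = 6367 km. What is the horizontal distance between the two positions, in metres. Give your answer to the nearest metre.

Δφ = 8.5024° − 8.5000° = +0.0024°; Δλ = 170.3756° − 170.3720° = +0.0036°.
1° along a meridian = πR/180 = 111125 m.
ΔN = Δφ × 111125 = 266.7 m; ΔE = Δλ × 111125 × cos(8.5000°) = +0.0036 × 111125 × 0.989016 = 395.7 m.
Distance = √(ΔE² + ΔN²) = √(395.7² + 266.7²) = 477.2 m.

477 m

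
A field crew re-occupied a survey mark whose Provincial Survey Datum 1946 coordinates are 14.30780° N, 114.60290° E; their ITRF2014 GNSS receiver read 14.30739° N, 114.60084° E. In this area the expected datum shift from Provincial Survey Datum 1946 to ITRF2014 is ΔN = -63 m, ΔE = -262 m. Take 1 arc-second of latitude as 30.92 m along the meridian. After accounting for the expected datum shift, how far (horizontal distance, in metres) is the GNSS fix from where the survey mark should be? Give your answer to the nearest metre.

43 m

Observed coordinate differences: Δφ = -0.00041°, Δλ = -0.00206°.
Converting to metres (1° lat = 111312 m, cos φ = 0.968982): observed ΔN = -45.6 m, observed ΔE = -222.2 m.
Subtracting the expected shift leaves a residual of -45.6 − (-63) = 17.4 m north and -222.2 − (-262) = 39.8 m east.
Residual distance = √(17.4² + 39.8²) = 43.4 m.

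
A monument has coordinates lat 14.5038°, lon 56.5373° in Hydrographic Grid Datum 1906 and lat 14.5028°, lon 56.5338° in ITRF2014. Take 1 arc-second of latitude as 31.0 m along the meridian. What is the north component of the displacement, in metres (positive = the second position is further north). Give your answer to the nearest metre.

Δφ = 14.5028° − 14.5038° = -0.0010°; Δλ = 56.5338° − 56.5373° = -0.0035°.
1° of latitude = 3600 × 31.00 = 111600 m.
ΔN = Δφ × 111600 = -111.6 m; ΔE = Δλ × 111600 × cos(14.5038°) = -0.0035 × 111600 × 0.968131 = -378.2 m.

ΔN = -112 m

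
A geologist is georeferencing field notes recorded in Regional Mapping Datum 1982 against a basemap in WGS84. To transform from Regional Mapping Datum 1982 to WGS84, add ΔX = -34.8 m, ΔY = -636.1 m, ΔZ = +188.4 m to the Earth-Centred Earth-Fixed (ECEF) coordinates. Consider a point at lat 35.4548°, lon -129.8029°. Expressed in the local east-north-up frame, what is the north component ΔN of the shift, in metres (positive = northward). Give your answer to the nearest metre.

ΔN = -143 m

At φ = 35.4548°, λ = -129.8029°: sin φ = 0.580061, cos φ = 0.814573, sin λ = -0.768251, cos λ = -0.640149.
ΔN = −sin φ cos λ·ΔX − sin φ sin λ·ΔY + cos φ·ΔZ = −(0.580061)(-0.640149)(-34.8) − (0.580061)(-0.768251)(-636.1) + (0.814573)(188.4) = -142.92 m.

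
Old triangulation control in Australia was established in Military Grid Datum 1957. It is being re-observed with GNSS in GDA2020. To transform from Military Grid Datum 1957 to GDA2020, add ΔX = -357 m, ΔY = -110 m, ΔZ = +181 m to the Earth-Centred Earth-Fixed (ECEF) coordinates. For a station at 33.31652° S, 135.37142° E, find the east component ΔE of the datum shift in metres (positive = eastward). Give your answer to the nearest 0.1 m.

ΔE = 329.1 m

The local east axis at (φ, λ) is (−sin λ, cos λ, 0), so ΔE = −sin(135.37142°)·(-357) + cos(135.37142°)·(-110) = 329.08 m.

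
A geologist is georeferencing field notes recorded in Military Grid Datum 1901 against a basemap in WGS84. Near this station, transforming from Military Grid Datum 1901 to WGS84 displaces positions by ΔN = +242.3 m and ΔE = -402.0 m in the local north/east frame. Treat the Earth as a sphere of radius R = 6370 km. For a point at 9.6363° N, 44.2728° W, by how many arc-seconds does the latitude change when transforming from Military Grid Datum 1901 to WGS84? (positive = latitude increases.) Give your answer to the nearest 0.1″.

Δφ = 7.8″

On a sphere of radius R, 1 rad of latitude = R, so Δφ = ΔN / R = 242.3 / 6370000 = 3.8038e-05 rad = 7.846″.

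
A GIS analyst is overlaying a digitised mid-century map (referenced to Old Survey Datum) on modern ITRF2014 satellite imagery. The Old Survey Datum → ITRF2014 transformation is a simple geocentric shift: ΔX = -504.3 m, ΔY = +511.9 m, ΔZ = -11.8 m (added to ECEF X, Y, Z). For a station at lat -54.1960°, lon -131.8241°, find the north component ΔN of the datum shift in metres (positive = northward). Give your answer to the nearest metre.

ΔN = -44 m

At φ = -54.1960°, λ = -131.8241°: sin φ = -0.811023, cos φ = 0.585014, sin λ = -0.745196, cos λ = -0.666846.
ΔN = −sin φ cos λ·ΔX − sin φ sin λ·ΔY + cos φ·ΔZ = −(-0.811023)(-0.666846)(-504.3) − (-0.811023)(-0.745196)(511.9) + (0.585014)(-11.8) = -43.54 m.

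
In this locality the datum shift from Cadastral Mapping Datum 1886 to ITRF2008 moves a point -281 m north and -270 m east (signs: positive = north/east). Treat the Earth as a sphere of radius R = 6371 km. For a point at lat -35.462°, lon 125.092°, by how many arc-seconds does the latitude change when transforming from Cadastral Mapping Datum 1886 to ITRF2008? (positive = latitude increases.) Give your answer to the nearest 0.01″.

Δφ = -9.10″

On a sphere of radius R, 1 rad of latitude = R, so Δφ = ΔN / R = -281.0 / 6371000 = -4.4106e-05 rad = -9.098″.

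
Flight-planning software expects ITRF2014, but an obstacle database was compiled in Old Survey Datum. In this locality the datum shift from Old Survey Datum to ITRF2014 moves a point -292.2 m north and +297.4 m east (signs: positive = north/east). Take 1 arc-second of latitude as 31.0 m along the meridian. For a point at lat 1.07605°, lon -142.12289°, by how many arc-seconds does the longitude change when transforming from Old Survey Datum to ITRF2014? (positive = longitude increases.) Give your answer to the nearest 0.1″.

At latitude 1.07605°, cos φ = 0.999824.
1″ of longitude at this latitude = 31.00 × cos φ = 30.9945 m, so Δλ = 297.4 / 30.9945 = 9.595″.

Δλ = 9.6″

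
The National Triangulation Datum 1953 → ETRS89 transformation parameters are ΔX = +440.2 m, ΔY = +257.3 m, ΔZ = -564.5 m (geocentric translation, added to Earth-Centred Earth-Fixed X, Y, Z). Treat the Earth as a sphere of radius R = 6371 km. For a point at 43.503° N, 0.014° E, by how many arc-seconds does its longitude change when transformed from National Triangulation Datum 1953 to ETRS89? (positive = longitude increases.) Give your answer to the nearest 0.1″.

sin φ = 0.688393, cos φ = 0.725338, sin λ = 0.000244, cos λ = 1.000000.
East component: ΔE = −sin λ·ΔX + cos λ·ΔY = −(0.000244)(440.2) + (1.000000)(257.3) = 257.19 m.
1° of latitude spans πR/180 = 111195 m; at latitude φ, 1° of longitude spans that × cos φ = 80653.9 m, so Δλ = 257.19 / 80653.9 × 3600 = 11.480″.

Δλ = 11.5″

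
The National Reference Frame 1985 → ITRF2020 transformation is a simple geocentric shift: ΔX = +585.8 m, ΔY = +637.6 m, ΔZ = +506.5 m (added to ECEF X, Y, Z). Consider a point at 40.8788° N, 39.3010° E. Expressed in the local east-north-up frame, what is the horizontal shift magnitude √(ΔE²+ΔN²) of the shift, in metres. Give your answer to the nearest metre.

The local east axis at (φ, λ) is (−sin λ, cos λ, 0), so ΔE = −sin(39.3010°)·585.8 + cos(39.3010°)·637.6 = 122.35 m.
The local north axis is (−sin φ cos λ, −sin φ sin λ, cos φ), giving ΔN = -296.673 − 264.306 + 382.962 = -178.02 m.
Horizontal magnitude = √(ΔE² + ΔN²) = √(122.35² + (-178.02)²) = 216.01 m.

216 m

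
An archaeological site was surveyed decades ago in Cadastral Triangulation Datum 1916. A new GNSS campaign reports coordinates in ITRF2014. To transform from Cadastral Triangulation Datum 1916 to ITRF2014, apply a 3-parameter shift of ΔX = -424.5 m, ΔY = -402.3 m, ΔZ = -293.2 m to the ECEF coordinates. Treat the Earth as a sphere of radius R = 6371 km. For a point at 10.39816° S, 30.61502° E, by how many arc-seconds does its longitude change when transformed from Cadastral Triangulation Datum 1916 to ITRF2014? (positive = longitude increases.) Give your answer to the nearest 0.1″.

sin φ = -0.180488, cos φ = 0.983577, sin λ = 0.509267, cos λ = 0.860609.
East component: ΔE = −sin λ·ΔX + cos λ·ΔY = −(0.509267)(-424.5) + (0.860609)(-402.3) = -130.04 m.
1° of latitude spans πR/180 = 111195 m; at latitude φ, 1° of longitude spans that × cos φ = 109368.8 m, so Δλ = -130.04 / 109368.8 × 3600 = -4.280″.

Δλ = -4.3″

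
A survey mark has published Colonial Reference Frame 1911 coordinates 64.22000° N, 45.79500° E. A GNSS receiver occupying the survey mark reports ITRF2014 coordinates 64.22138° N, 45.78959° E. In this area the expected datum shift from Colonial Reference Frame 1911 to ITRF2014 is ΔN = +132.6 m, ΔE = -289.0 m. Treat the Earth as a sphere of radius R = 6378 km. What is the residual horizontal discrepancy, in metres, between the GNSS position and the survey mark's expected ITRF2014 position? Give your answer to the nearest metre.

34 m

Observed coordinate differences: Δφ = +0.00138°, Δλ = -0.00541°.
Converting to metres (1° lat = 111317 m, cos φ = 0.434917): observed ΔN = 153.6 m, observed ΔE = -261.9 m.
Subtracting the expected shift leaves a residual of 153.6 − (132.6) = 21.0 m north and -261.9 − (-289.0) = 27.1 m east.
Residual distance = √(21.0² + 27.1²) = 34.3 m.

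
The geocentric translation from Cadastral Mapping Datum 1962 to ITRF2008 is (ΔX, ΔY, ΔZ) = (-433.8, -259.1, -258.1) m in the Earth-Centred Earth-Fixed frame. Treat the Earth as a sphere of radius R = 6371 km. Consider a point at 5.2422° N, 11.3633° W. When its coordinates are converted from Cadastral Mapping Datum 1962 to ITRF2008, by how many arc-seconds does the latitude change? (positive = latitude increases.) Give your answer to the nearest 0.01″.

sin φ = 0.091366, cos φ = 0.995817, sin λ = -0.197029, cos λ = 0.980398.
North component: ΔN = −sin φ cos λ·ΔX − sin φ sin λ·ΔY + cos φ·ΔZ = −(0.091366)(0.980398)(-433.8) − (0.091366)(-0.197029)(-259.1) + (0.995817)(-258.1) = -222.83 m.
1° of latitude spans πR/180 = 111195 m, so Δφ = -222.83 / 111195 × 3600 = -7.214″.

Δφ = -7.21″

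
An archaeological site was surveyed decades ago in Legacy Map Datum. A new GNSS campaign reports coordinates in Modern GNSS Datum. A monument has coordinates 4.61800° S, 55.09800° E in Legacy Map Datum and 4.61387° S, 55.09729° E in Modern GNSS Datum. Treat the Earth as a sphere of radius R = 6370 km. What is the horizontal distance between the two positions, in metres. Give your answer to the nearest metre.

466 m

Δφ = -4.61387° − -4.61800° = +0.00413°; Δλ = 55.09729° − 55.09800° = -0.00071°.
1° along a meridian = πR/180 = 111177 m.
ΔN = Δφ × 111177 = 459.2 m; ΔE = Δλ × 111177 × cos(-4.61800°) = -0.00071 × 111177 × 0.996754 = -78.7 m.
Distance = √(ΔE² + ΔN²) = √((-78.7)² + 459.2²) = 465.9 m.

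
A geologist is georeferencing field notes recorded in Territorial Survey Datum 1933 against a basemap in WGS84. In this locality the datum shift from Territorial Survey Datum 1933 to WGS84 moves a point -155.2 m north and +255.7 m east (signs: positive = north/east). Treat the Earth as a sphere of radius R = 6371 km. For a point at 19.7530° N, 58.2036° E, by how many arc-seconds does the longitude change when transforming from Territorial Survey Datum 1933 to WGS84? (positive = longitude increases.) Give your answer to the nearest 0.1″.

At latitude 19.7530°, cos φ = 0.941158.
One radian of longitude at latitude φ spans R cos φ, so Δλ = ΔE / (R cos φ) = 255.7 / (6371000 × 0.941158) = 4.2644e-05 rad = 8.796″.

Δλ = 8.8″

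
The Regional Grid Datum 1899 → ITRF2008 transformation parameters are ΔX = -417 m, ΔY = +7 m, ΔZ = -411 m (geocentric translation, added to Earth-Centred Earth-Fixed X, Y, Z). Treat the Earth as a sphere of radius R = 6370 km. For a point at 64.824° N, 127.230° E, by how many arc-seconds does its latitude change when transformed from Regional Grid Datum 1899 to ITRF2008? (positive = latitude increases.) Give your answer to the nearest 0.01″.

Δφ = -13.22″

sin φ = 0.905005, cos φ = 0.425400, sin λ = 0.796213, cos λ = -0.605016.
North component: ΔN = −sin φ cos λ·ΔX − sin φ sin λ·ΔY + cos φ·ΔZ = −(0.905005)(-0.605016)(-417) − (0.905005)(0.796213)(7) + (0.425400)(-411) = -408.21 m.
1° of latitude spans πR/180 = 111177 m, so Δφ = -408.21 / 111177 × 3600 = -13.218″.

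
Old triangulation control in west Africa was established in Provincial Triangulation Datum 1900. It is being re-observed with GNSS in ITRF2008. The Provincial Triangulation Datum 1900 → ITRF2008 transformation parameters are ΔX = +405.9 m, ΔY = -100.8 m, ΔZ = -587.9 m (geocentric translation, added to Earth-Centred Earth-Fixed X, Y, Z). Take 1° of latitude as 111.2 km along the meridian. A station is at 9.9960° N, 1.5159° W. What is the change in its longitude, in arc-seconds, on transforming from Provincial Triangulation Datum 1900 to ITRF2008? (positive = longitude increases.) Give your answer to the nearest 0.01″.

sin φ = 0.173579, cos φ = 0.984820, sin λ = -0.026454, cos λ = 0.999650.
East component: ΔE = −sin λ·ΔX + cos λ·ΔY = −(-0.026454)(405.9) + (0.999650)(-100.8) = -90.03 m.
1° of latitude spans 111200 m; at latitude φ, 1° of longitude spans that × cos φ = 109512.0 m, so Δλ = -90.03 / 109512.0 × 3600 = -2.959″.

Δλ = -2.96″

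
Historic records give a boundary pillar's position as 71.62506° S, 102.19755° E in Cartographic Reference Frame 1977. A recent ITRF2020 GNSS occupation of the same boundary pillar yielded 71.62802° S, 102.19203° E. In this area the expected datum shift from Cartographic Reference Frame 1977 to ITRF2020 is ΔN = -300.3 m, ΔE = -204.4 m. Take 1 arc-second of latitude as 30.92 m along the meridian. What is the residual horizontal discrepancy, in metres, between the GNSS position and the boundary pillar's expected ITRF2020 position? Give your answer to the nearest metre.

31 m

Observed coordinate differences: Δφ = -0.00296°, Δλ = -0.00552°.
Converting to metres (1° lat = 111312 m, cos φ = 0.315234): observed ΔN = -329.5 m, observed ΔE = -193.7 m.
Subtracting the expected shift leaves a residual of -329.5 − (-300.3) = -29.2 m north and -193.7 − (-204.4) = 10.7 m east.
Residual distance = √((-29.2)² + 10.7²) = 31.1 m.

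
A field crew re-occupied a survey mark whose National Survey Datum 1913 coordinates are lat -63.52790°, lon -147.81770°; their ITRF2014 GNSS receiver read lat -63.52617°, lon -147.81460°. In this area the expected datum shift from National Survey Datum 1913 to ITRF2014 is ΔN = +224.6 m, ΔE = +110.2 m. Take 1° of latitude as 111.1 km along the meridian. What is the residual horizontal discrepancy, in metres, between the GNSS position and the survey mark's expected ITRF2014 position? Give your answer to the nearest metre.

Observed coordinate differences: Δφ = +0.00173°, Δλ = +0.00310°.
Converting to metres (1° lat = 111100 m, cos φ = 0.445762): observed ΔN = 192.2 m, observed ΔE = 153.5 m.
Subtracting the expected shift leaves a residual of 192.2 − (224.6) = -32.4 m north and 153.5 − (110.2) = 43.3 m east.
Residual distance = √((-32.4)² + 43.3²) = 54.1 m.

54 m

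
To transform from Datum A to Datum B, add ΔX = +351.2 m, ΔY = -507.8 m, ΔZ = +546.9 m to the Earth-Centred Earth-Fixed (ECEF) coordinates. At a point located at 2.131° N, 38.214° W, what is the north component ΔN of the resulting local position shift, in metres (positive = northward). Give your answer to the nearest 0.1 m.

ΔN = 524.6 m

At φ = 2.131°, λ = -38.214°: sin φ = 0.037184, cos φ = 0.999308, sin λ = -0.618600, cos λ = 0.785706.
ΔN = −sin φ cos λ·ΔX − sin φ sin λ·ΔY + cos φ·ΔZ = −(0.037184)(0.785706)(351.2) − (0.037184)(-0.618600)(-507.8) + (0.999308)(546.9) = 524.58 m.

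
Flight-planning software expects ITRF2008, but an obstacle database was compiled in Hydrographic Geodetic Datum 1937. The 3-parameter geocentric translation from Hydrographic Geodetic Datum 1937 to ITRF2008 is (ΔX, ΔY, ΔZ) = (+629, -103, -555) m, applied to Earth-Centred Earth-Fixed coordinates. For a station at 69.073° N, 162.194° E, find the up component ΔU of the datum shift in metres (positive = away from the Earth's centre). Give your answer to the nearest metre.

At φ = 69.073°, λ = 162.194°: sin φ = 0.934036, cos φ = 0.357178, sin λ = 0.305795, cos λ = -0.952097.
ΔU = cos φ cos λ·ΔX + cos φ sin λ·ΔY + sin φ·ΔZ = (0.357178)(-0.952097)(629) + (0.357178)(0.305795)(-103) + (0.934036)(-555) = -743.54 m.

ΔU = -744 m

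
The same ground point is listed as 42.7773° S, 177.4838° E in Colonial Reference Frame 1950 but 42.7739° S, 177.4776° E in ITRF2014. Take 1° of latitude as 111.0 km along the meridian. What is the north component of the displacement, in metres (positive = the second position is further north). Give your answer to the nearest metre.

ΔN = 377 m

Δφ = -42.7739° − -42.7773° = +0.0034°; Δλ = 177.4776° − 177.4838° = -0.0062°.
ΔN = Δφ × 111000 = 377.4 m; ΔE = Δλ × 111000 × cos(-42.7773°) = -0.0062 × 111000 × 0.733999 = -505.1 m.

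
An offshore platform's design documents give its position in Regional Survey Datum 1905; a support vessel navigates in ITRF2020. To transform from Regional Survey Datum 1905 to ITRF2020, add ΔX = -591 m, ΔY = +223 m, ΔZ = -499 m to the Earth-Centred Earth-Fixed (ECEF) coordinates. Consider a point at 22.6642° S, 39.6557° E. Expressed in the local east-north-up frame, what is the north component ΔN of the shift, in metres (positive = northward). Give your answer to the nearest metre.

At φ = -22.6642°, λ = 39.6557°: sin φ = -0.385330, cos φ = 0.922779, sin λ = 0.638173, cos λ = 0.769893.
ΔN = −sin φ cos λ·ΔX − sin φ sin λ·ΔY + cos φ·ΔZ = −(-0.385330)(0.769893)(-591) − (-0.385330)(0.638173)(223) + (0.922779)(-499) = -580.96 m.

ΔN = -581 m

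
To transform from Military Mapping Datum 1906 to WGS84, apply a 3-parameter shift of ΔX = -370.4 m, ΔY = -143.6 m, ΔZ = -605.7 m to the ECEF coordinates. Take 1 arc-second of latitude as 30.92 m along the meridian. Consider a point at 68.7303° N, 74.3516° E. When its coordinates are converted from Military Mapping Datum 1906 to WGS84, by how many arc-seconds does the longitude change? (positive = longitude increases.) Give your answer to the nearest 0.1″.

Δλ = 28.3″

sin φ = 0.931883, cos φ = 0.362758, sin λ = 0.962935, cos λ = 0.269733.
East component: ΔE = −sin λ·ΔX + cos λ·ΔY = −(0.962935)(-370.4) + (0.269733)(-143.6) = 317.94 m.
1° of latitude spans 3600 × 30.92 = 111312 m; at latitude φ, 1° of longitude spans that × cos φ = 40379.4 m, so Δλ = 317.94 / 40379.4 × 3600 = 28.346″.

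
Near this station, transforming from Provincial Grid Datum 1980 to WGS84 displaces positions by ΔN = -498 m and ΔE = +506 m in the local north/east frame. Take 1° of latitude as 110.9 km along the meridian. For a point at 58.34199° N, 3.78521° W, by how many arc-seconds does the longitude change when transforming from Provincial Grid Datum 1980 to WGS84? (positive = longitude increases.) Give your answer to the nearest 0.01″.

Δλ = 31.30″

At latitude 58.34199°, cos φ = 0.524848.
1° of longitude at this latitude = 110.9 × cos φ = 58.21 km, so Δλ = 506.0 / 58205.6 = 0.0086933° = 31.296″.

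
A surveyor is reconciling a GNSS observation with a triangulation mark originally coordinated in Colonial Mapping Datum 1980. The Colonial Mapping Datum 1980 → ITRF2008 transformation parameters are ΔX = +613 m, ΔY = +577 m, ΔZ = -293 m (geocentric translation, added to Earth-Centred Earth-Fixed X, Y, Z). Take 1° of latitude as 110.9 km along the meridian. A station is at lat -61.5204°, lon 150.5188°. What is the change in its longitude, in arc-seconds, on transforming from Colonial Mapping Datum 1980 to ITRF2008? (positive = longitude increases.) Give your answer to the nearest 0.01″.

sin φ = -0.878987, cos φ = 0.476846, sin λ = 0.492138, cos λ = -0.870517.
East component: ΔE = −sin λ·ΔX + cos λ·ΔY = −(0.492138)(613) + (-0.870517)(577) = -803.97 m.
1° of latitude spans 110900 m; at latitude φ, 1° of longitude spans that × cos φ = 52882.2 m, so Δλ = -803.97 / 52882.2 × 3600 = -54.731″.

Δλ = -54.73″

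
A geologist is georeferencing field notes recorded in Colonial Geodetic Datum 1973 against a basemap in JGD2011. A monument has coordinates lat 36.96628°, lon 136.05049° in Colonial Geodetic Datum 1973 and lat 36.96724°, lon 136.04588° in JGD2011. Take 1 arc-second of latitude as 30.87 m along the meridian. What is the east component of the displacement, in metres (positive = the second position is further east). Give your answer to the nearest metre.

ΔE = -409 m

Δφ = 36.96724° − 36.96628° = +0.00096°; Δλ = 136.04588° − 136.05049° = -0.00461°.
1° of latitude = 3600 × 30.87 = 111132 m.
ΔN = Δφ × 111132 = 106.7 m; ΔE = Δλ × 111132 × cos(36.96628°) = -0.00461 × 111132 × 0.798990 = -409.3 m.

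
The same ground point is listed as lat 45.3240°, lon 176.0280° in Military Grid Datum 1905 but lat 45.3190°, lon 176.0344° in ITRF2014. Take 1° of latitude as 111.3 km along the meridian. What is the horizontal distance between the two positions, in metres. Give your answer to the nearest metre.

749 m

Δφ = 45.3190° − 45.3240° = -0.0050°; Δλ = 176.0344° − 176.0280° = +0.0064°.
ΔN = Δφ × 111300 = -556.5 m; ΔE = Δλ × 111300 × cos(45.3240°) = +0.0064 × 111300 × 0.703097 = 500.8 m.
Distance = √(ΔE² + ΔN²) = √(500.8² + (-556.5)²) = 748.7 m.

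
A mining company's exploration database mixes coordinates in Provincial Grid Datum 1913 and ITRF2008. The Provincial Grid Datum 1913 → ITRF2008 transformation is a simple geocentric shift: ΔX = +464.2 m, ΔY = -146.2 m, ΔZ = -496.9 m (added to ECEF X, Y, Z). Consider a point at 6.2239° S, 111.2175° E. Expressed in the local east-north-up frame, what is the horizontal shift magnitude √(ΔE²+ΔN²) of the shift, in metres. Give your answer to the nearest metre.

At φ = -6.2239°, λ = 111.2175°: sin φ = -0.108414, cos φ = 0.994106, sin λ = 0.932213, cos λ = -0.361909.
ΔE = −sin λ·ΔX + cos λ·ΔY = −(0.932213)·(464.2) + (-0.361909)·(-146.2) = -379.82 m.
ΔN = −sin φ cos λ·ΔX − sin φ sin λ·ΔY + cos φ·ΔZ = −(-0.108414)(-0.361909)(464.2) − (-0.108414)(0.932213)(-146.2) + (0.994106)(-496.9) = -526.96 m.
Horizontal magnitude = √(ΔE² + ΔN²) = √((-379.82)² + (-526.96)²) = 649.58 m.

650 m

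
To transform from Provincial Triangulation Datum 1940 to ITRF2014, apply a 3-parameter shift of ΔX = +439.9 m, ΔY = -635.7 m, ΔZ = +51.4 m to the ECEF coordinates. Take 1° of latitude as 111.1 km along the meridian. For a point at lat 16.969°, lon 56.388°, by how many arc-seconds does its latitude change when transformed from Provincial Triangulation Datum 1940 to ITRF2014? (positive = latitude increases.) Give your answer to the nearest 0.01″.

sin φ = 0.291854, cos φ = 0.956463, sin λ = 0.832805, cos λ = 0.553566.
North component: ΔN = −sin φ cos λ·ΔX − sin φ sin λ·ΔY + cos φ·ΔZ = −(0.291854)(0.553566)(439.9) − (0.291854)(0.832805)(-635.7) + (0.956463)(51.4) = 132.60 m.
1° of latitude spans 111100 m, so Δφ = 132.60 / 111100 × 3600 = 4.297″.

Δφ = 4.30″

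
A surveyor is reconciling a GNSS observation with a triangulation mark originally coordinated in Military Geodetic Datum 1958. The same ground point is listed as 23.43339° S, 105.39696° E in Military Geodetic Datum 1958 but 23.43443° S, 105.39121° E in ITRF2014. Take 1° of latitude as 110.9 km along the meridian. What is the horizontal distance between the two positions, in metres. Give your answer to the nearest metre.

596 m

Δφ = -23.43443° − -23.43339° = -0.00104°; Δλ = 105.39121° − 105.39696° = -0.00575°.
ΔN = Δφ × 110900 = -115.3 m; ΔE = Δλ × 110900 × cos(-23.43339°) = -0.00575 × 110900 × 0.917523 = -585.1 m.
Distance = √(ΔE² + ΔN²) = √((-585.1)² + (-115.3)²) = 596.3 m.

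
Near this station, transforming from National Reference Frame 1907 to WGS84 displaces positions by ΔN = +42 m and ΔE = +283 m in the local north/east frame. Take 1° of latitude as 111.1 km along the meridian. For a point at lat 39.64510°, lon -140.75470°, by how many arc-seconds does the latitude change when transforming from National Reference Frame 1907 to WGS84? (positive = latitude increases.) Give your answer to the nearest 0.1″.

Δφ = 1.4″

1° of latitude = 111.1 km, so Δφ = 42.0 / 111100 = 0.0003780° = 1.361″.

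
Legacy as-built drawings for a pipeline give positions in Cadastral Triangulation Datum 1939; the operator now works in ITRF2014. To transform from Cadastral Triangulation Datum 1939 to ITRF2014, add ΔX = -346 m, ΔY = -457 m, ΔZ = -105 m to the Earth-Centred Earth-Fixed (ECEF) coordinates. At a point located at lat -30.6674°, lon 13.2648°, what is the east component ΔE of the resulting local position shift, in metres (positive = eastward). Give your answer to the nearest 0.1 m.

ΔE = -365.4 m

The local east axis at (φ, λ) is (−sin λ, cos λ, 0), so ΔE = −sin(13.2648°)·(-346) + cos(13.2648°)·(-457) = -365.42 m.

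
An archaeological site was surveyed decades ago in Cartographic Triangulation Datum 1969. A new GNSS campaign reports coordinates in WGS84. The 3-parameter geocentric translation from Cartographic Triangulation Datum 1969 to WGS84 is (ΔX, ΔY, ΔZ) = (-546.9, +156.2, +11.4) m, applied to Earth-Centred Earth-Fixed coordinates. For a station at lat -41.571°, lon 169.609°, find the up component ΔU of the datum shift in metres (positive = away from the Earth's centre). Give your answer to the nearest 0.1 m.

The local up (radial) axis is (cos φ cos λ, cos φ sin λ, sin φ), giving ΔU = 402.444 + 21.077 − 7.564 = 415.96 m.

ΔU = 416.0 m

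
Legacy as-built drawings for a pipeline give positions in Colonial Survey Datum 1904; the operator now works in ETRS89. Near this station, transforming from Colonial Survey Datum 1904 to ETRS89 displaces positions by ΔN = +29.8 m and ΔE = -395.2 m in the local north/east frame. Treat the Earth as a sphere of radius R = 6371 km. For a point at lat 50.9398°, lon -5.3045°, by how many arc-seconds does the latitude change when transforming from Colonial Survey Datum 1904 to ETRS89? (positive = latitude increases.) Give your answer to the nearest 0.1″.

Δφ = 1.0″

On a sphere of radius R, 1 rad of latitude = R, so Δφ = ΔN / R = 29.8 / 6371000 = 4.6774e-06 rad = 0.965″.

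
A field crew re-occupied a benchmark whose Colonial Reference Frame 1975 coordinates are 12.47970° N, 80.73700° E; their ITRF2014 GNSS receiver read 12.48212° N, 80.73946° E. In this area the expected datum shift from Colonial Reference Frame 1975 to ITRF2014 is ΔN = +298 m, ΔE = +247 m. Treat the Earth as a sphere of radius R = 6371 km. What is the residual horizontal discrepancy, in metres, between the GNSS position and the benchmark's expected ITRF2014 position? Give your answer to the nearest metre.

35 m

Observed coordinate differences: Δφ = +0.00242°, Δλ = +0.00246°.
Converting to metres (1° lat = 111195 m, cos φ = 0.976373): observed ΔN = 269.1 m, observed ΔE = 267.1 m.
Subtracting the expected shift leaves a residual of 269.1 − (298) = -28.9 m north and 267.1 − (247) = 20.1 m east.
Residual distance = √((-28.9)² + 20.1²) = 35.2 m.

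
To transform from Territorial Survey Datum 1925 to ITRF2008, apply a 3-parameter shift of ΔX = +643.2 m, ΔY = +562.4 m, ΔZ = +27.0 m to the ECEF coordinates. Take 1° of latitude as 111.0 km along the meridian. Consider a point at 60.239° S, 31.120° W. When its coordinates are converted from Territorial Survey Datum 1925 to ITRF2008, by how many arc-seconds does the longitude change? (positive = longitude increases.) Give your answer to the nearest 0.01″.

sin φ = -0.868104, cos φ = 0.496383, sin λ = -0.516832, cos λ = 0.856087.
East component: ΔE = −sin λ·ΔX + cos λ·ΔY = −(-0.516832)(643.2) + (0.856087)(562.4) = 813.89 m.
1° of latitude spans 111000 m; at latitude φ, 1° of longitude spans that × cos φ = 55098.5 m, so Δλ = 813.89 / 55098.5 × 3600 = 53.178″.

Δλ = 53.18″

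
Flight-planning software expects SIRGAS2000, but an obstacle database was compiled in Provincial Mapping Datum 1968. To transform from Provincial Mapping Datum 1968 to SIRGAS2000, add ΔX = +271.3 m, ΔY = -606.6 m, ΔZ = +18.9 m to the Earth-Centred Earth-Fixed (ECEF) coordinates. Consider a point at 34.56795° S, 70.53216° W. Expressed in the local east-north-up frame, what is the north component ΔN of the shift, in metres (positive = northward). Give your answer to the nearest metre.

ΔN = 391 m

The local north axis is (−sin φ cos λ, −sin φ sin λ, cos φ), giving ΔN = 51.302 + 324.498 + 15.563 = 391.36 m.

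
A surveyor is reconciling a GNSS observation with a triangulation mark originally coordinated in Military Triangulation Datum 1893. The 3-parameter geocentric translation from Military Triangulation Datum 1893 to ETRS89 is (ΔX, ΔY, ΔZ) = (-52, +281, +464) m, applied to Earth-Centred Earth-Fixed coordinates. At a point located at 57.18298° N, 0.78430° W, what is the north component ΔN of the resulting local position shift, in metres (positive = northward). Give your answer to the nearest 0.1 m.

ΔN = 298.4 m

The local north axis is (−sin φ cos λ, −sin φ sin λ, cos φ), giving ΔN = 43.697 + 3.233 + 251.468 = 298.40 m.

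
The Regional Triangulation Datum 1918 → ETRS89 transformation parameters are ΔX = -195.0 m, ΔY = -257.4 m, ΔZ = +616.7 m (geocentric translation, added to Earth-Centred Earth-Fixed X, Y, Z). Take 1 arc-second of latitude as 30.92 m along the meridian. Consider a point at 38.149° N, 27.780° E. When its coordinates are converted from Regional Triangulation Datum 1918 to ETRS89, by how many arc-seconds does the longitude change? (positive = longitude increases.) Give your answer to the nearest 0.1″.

sin φ = 0.617709, cos φ = 0.786407, sin λ = 0.466078, cos λ = 0.884744.
East component: ΔE = −sin λ·ΔX + cos λ·ΔY = −(0.466078)(-195.0) + (0.884744)(-257.4) = -136.85 m.
1° of latitude spans 3600 × 30.92 = 111312 m; at latitude φ, 1° of longitude spans that × cos φ = 87536.5 m, so Δλ = -136.85 / 87536.5 × 3600 = -5.628″.

Δλ = -5.6″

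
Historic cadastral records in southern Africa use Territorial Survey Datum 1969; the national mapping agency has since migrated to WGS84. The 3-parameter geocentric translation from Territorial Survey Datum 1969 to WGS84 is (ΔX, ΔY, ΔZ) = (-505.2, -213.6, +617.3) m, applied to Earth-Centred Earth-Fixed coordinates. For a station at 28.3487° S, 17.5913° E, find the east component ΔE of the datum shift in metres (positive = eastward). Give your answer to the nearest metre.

At φ = -28.3487°, λ = 17.5913°: sin φ = -0.474836, cos φ = 0.880074, sin λ = 0.302225, cos λ = 0.953237.
ΔE = −sin λ·ΔX + cos λ·ΔY = −(0.302225)·(-505.2) + (0.953237)·(-213.6) = -50.93 m.

ΔE = -51 m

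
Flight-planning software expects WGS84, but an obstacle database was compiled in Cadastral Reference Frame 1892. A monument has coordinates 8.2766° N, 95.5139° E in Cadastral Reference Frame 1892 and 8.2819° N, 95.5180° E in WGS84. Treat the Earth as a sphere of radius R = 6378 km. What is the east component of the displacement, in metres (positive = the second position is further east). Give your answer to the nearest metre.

ΔE = 452 m

Δφ = 8.2819° − 8.2766° = +0.0053°; Δλ = 95.5180° − 95.5139° = +0.0041°.
1° along a meridian = πR/180 = 111317 m.
ΔN = Δφ × 111317 = 590.0 m; ΔE = Δλ × 111317 × cos(8.2766°) = +0.0041 × 111317 × 0.989585 = 451.6 m.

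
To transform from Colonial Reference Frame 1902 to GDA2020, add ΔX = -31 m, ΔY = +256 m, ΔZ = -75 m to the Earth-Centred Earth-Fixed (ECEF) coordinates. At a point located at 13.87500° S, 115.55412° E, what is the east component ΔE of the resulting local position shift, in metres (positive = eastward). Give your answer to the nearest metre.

The local east axis at (φ, λ) is (−sin λ, cos λ, 0), so ΔE = −sin(115.55412°)·(-31) + cos(115.55412°)·256 = -82.46 m.

ΔE = -82 m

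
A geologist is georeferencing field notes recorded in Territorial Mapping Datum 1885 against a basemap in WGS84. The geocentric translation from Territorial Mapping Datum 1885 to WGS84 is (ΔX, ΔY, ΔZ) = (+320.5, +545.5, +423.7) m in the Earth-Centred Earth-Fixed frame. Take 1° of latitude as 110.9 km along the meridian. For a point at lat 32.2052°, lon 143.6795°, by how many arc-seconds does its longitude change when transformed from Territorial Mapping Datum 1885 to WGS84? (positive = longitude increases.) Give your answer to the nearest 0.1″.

sin φ = 0.532953, cos φ = 0.846145, sin λ = 0.592301, cos λ = -0.805716.
East component: ΔE = −sin λ·ΔX + cos λ·ΔY = −(0.592301)(320.5) + (-0.805716)(545.5) = -629.35 m.
1° of latitude spans 110900 m; at latitude φ, 1° of longitude spans that × cos φ = 93837.5 m, so Δλ = -629.35 / 93837.5 × 3600 = -24.145″.

Δλ = -24.1″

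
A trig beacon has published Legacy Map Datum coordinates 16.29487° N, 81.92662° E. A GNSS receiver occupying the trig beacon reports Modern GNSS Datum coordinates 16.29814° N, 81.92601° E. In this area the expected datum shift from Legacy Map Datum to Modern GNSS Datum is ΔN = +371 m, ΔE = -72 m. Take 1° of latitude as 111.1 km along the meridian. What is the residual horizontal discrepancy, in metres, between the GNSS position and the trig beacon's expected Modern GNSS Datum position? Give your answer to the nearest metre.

10 m

Observed coordinate differences: Δφ = +0.00327°, Δλ = -0.00061°.
Converting to metres (1° lat = 111100 m, cos φ = 0.959830): observed ΔN = 363.3 m, observed ΔE = -65.0 m.
Subtracting the expected shift leaves a residual of 363.3 − (371) = -7.7 m north and -65.0 − (-72) = 7.0 m east.
Residual distance = √((-7.7)² + 7.0²) = 10.4 m.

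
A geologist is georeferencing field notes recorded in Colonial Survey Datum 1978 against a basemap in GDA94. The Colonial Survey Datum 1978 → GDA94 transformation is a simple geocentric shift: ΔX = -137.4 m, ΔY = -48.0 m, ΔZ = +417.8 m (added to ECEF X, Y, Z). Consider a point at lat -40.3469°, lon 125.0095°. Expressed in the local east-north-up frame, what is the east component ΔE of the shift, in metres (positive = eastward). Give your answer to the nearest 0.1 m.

ΔE = 140.1 m

The local east axis at (φ, λ) is (−sin λ, cos λ, 0), so ΔE = −sin(125.0095°)·(-137.4) + cos(125.0095°)·(-48.0) = 140.08 m.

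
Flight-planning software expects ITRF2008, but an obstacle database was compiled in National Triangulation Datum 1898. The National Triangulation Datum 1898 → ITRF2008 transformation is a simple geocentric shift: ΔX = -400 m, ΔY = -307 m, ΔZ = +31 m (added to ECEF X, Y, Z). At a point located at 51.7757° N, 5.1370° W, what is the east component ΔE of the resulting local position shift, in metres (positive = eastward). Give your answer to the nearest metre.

At φ = 51.7757°, λ = -5.1370°: sin φ = 0.785595, cos φ = 0.618742, sin λ = -0.089537, cos λ = 0.995983.
ΔE = −sin λ·ΔX + cos λ·ΔY = −(-0.089537)·(-400) + (0.995983)·(-307) = -341.58 m.

ΔE = -342 m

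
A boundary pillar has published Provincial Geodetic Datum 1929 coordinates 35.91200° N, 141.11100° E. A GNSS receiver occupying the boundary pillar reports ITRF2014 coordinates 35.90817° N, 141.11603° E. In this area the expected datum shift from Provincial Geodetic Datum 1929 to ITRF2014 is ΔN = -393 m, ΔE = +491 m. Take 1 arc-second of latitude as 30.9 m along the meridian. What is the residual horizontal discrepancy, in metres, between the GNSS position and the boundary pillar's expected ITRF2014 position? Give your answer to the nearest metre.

50 m

Observed coordinate differences: Δφ = -0.00383°, Δλ = +0.00503°.
Converting to metres (1° lat = 111240 m, cos φ = 0.809919): observed ΔN = -426.0 m, observed ΔE = 453.2 m.
Subtracting the expected shift leaves a residual of -426.0 − (-393) = -33.0 m north and 453.2 − (491) = -37.8 m east.
Residual distance = √((-33.0)² + (-37.8)²) = 50.2 m.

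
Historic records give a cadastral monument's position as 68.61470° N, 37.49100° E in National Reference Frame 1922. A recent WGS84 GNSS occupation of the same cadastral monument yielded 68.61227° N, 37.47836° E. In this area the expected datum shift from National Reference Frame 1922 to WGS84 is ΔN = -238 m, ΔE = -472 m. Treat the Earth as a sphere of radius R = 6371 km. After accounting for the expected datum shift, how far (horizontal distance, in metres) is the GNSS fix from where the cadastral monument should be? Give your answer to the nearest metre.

52 m

Observed coordinate differences: Δφ = -0.00243°, Δλ = -0.01264°.
Converting to metres (1° lat = 111195 m, cos φ = 0.364638): observed ΔN = -270.2 m, observed ΔE = -512.5 m.
Subtracting the expected shift leaves a residual of -270.2 − (-238) = -32.2 m north and -512.5 − (-472) = -40.5 m east.
Residual distance = √((-32.2)² + (-40.5)²) = 51.7 m.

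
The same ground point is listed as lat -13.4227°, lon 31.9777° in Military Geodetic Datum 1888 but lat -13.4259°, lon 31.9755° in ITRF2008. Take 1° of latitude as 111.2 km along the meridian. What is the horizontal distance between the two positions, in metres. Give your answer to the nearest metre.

Δφ = -13.4259° − -13.4227° = -0.0032°; Δλ = 31.9755° − 31.9777° = -0.0022°.
ΔN = Δφ × 111200 = -355.8 m; ΔE = Δλ × 111200 × cos(-13.4227°) = -0.0022 × 111200 × 0.972684 = -238.0 m.
Distance = √(ΔE² + ΔN²) = √((-238.0)² + (-355.8)²) = 428.1 m.

428 m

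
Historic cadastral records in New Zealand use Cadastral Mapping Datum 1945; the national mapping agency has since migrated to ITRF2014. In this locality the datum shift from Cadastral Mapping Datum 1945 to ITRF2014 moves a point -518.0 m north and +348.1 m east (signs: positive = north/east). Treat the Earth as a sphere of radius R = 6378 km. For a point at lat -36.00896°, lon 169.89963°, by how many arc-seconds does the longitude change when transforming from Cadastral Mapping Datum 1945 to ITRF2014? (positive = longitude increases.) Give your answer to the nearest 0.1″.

Δλ = 13.9″

At latitude -36.00896°, cos φ = 0.808925.
One radian of longitude at latitude φ spans R cos φ, so Δλ = ΔE / (R cos φ) = 348.1 / (6378000 × 0.808925) = 6.7470e-05 rad = 13.917″.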